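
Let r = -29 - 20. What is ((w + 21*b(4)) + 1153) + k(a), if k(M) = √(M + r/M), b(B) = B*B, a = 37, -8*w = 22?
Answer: 5945/4 + 2*√12210/37 ≈ 1492.2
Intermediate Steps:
w = -11/4 (w = -⅛*22 = -11/4 ≈ -2.7500)
b(B) = B²
r = -49
k(M) = √(M - 49/M)
((w + 21*b(4)) + 1153) + k(a) = ((-11/4 + 21*4²) + 1153) + √(37 - 49/37) = ((-11/4 + 21*16) + 1153) + √(37 - 49*1/37) = ((-11/4 + 336) + 1153) + √(37 - 49/37) = (1333/4 + 1153) + √(1320/37) = 5945/4 + 2*√12210/37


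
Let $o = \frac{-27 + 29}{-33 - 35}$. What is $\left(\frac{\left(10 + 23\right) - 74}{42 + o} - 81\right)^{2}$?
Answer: $\frac{13684554361}{2036329} \approx 6720.2$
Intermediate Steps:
$o = - \frac{1}{34}$ ($o = \frac{2}{-68} = 2 \left(- \frac{1}{68}\right) = - \frac{1}{34} \approx -0.029412$)
$\left(\frac{\left(10 + 23\right) - 74}{42 + o} - 81\right)^{2} = \left(\frac{\left(10 + 23\right) - 74}{42 - \frac{1}{34}} - 81\right)^{2} = \left(\frac{33 - 74}{\frac{1427}{34}} - 81\right)^{2} = \left(\left(-41\right) \frac{34}{1427} - 81\right)^{2} = \left(- \frac{1394}{1427} - 81\right)^{2} = \left(- \frac{116981}{1427}\right)^{2} = \frac{13684554361}{2036329}$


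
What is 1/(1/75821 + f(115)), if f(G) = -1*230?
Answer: -75821/17438829 ≈ -0.0043478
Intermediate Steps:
f(G) = -230
1/(1/75821 + f(115)) = 1/(1/75821 - 230) = 1/(-17438829/75821) = -75821/17438829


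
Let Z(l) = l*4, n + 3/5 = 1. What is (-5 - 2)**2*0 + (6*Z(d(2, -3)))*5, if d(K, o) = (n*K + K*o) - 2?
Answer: -864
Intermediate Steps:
n = 2/5 (n = -3/5 + 1 = 2/5 ≈ 0.40000)
d(K, o) = -2 + 2*K/5 + K*o (d(K, o) = (2*K/5 + K*o) - 2 = -2 + 2*K/5 + K*o)
Z(l) = 4*l
(-5 - 2)**2*0 + (6*Z(d(2, -3)))*5 = (-5 - 2)**2*0 + (6*(4*(-2 + (2/5)*2 + 2*(-3))))*5 = (-7)**2*0 + (6*(4*(-2 + 4/5 - 6)))*5 = 49*0 + (6*(4*(-36/5)))*5 = 0 + (6*(-144/5))*5 = 0 - 864/5*5 = 0 - 864 = -864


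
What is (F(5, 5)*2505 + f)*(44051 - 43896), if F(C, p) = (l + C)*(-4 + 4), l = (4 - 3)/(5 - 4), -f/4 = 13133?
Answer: -8142460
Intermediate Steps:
f = -52532 (f = -4*13133 = -52532)
l = 1 (l = 1/1 = 1*1 = 1)
F(C, p) = 0 (F(C, p) = (1 + C)*(-4 + 4) = (1 + C)*0 = 0)
(F(5, 5)*2505 + f)*(44051 - 43896) = (0*2505 - 52532)*(44051 - 43896) = (0 - 52532)*155 = -52532*155 = -8142460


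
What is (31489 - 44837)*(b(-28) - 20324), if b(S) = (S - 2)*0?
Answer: 271284752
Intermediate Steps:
b(S) = 0 (b(S) = (-2 + S)*0 = 0)
(31489 - 44837)*(b(-28) - 20324) = (31489 - 44837)*(0 - 20324) = -13348*(-20324) = 271284752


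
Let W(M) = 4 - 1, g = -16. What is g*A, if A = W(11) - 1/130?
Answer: -3112/65 ≈ -47.877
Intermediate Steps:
W(M) = 3
A = 389/130 (A = 3 - 1/130 = 389/130 ≈ 2.9923)
g*A = -16*389/130 = -3112/65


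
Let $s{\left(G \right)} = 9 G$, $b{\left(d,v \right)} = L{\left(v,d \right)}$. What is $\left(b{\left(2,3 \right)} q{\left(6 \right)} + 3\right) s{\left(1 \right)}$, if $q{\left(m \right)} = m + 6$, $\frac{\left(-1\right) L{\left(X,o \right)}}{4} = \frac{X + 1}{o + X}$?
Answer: $- \frac{1593}{5} \approx -318.6$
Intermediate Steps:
$L{\left(X,o \right)} = - \frac{4 \left(1 + X\right)}{X + o}$ ($L{\left(X,o \right)} = - 4 \frac{X + 1}{o + X} = - 4 \frac{1 + X}{X + o} = - \frac{4 \left(1 + X\right)}{X + o}$)
$q{\left(m \right)} = 6 + m$
$b{\left(d,v \right)} = \frac{4 \left(-1 - v\right)}{d + v}$ ($b{\left(d,v \right)} = \frac{4 \left(-1 - v\right)}{v + d} = \frac{4 \left(-1 - v\right)}{d + v}$)
$\left(b{\left(2,3 \right)} q{\left(6 \right)} + 3\right) s{\left(1 \right)} = \left(\frac{4 \left(-1 - 3\right)}{2 + 3} \left(6 + 6\right) + 3\right) 9 \cdot 1 = \left(\frac{4 \left(-1 - 3\right)}{5} \cdot 12 + 3\right) 9 = \left(4 \cdot \frac{1}{5} \left(-4\right) 12 + 3\right) 9 = \left(\left(- \frac{16}{5}\right) 12 + 3\right) 9 = \left(- \frac{192}{5} + 3\right) 9 = \left(- \frac{177}{5}\right) 9 = - \frac{1593}{5}$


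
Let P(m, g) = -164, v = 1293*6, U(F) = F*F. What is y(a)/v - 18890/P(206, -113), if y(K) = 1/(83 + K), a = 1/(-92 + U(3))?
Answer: 6155042123/53437104 ≈ 115.18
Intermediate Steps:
U(F) = F²
v = 7758
a = -1/83 (a = 1/(-92 + 3²) = 1/(-92 + 9) = 1/(-83) = -1/83 ≈ -0.012048)
y(a)/v - 18890/P(206, -113) = 1/((83 - 1/83)*7758) - 18890/(-164) = (1/7758)/(6888/83) - 18890*(-1/164) = (83/6888)*(1/7758) + 9445/82 = 83/53437104 + 9445/82 = 6155042123/53437104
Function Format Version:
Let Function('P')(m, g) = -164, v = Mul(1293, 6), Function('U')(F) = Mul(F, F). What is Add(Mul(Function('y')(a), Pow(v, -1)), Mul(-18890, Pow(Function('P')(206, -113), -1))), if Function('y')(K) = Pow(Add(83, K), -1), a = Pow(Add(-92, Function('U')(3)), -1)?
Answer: Rational(6155042123, 53437104) ≈ 115.18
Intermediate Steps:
Function('U')(F) = Pow(F, 2)
v = 7758
a = Rational(-1, 83) (a = Pow(Add(-92, Pow(3, 2)), -1) = Pow(Add(-92, 9), -1) = Pow(-83, -1) = Rational(-1, 83) ≈ -0.012048)
Add(Mul(Function('y')(a), Pow(v, -1)), Mul(-18890, Pow(Function('P')(206, -113), -1))) = Add(Mul(Pow(Add(83, Rational(-1, 83)), -1), Pow(7758, -1)), Mul(-18890, Pow(-164, -1))) = Add(Mul(Pow(Rational(6888, 83), -1), Rational(1, 7758)), Mul(-18890, Rational(-1, 164))) = Add(Mul(Rational(83, 6888), Rational(1, 7758)), Rational(9445, 82)) = Add(Rational(83, 53437104), Rational(9445, 82)) = Rational(6155042123, 53437104)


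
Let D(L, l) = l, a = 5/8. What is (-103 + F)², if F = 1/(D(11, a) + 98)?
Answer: 6603025081/622521 ≈ 10607.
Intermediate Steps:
a = 5/8 (a = 5*(⅛) = 5/8 ≈ 0.62500)
F = 8/789 (F = 1/(5/8 + 98) = 1/(789/8) = 8/789 ≈ 0.010139)
(-103 + F)² = (-103 + 8/789)² = (-81259/789)² = 6603025081/622521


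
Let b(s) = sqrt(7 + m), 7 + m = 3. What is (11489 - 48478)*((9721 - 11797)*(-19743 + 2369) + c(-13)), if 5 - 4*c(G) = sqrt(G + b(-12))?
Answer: -5336539926289/4 + 36989*I*sqrt(13 - sqrt(3))/4 ≈ -1.3341e+12 + 31041.0*I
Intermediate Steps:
m = -4 (m = -7 + 3 = -4)
b(s) = sqrt(3) (b(s) = sqrt(7 - 4) = sqrt(3))
c(G) = 5/4 - sqrt(G + sqrt(3))/4
(11489 - 48478)*((9721 - 11797)*(-19743 + 2369) + c(-13)) = (11489 - 48478)*((9721 - 11797)*(-19743 + 2369) + (5/4 - sqrt(-13 + sqrt(3))/4)) = -36989*(-2076*(-17374) + (5/4 - sqrt(-13 + sqrt(3))/4)) = -36989*(36068424 + (5/4 - sqrt(-13 + sqrt(3))/4)) = -36989*(144273701/4 - sqrt(-13 + sqrt(3))/4) = -5336539926289/4 + 36989*sqrt(-13 + sqrt(3))/4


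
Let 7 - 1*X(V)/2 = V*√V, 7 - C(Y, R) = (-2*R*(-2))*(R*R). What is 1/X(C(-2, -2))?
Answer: -7/118540 - 39*√39/118540 ≈ -0.0021137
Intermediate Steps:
C(Y, R) = 7 - 4*R³ (C(Y, R) = 7 - -2*R*(-2)*R*R = 7 - 4*R*R² = 7 - 4*R³)
X(V) = 14 - 2*V^(3/2) (X(V) = 14 - 2*V*√V = 14 - 2*V^(3/2))
1/X(C(-2, -2)) = 1/(14 - 2*(7 - 4*(-2)³)^(3/2)) = 1/(14 - 2*(7 - 4*(-8))^(3/2)) = 1/(14 - 2*(7 + 32)^(3/2)) = 1/(14 - 78*√39)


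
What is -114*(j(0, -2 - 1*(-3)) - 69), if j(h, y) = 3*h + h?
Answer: 7866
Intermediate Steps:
j(h, y) = 4*h
-114*(j(0, -2 - 1*(-3)) - 69) = -114*(4*0 - 69) = -114*(0 - 69) = -114*(-69) = 7866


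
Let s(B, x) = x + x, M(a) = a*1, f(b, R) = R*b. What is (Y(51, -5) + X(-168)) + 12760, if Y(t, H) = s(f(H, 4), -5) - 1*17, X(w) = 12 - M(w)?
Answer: 12913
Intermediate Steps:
M(a) = a
s(B, x) = 2*x
X(w) = 12 - w
Y(t, H) = -27 (Y(t, H) = 2*(-5) - 1*17 = -10 - 17 = -27)
(Y(51, -5) + X(-168)) + 12760 = (-27 + (12 - 1*(-168))) + 12760 = (-27 + (12 + 168)) + 12760 = (-27 + 180) + 12760 = 153 + 12760 = 12913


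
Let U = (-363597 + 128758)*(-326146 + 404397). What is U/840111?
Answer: -18376386589/840111 ≈ -21874.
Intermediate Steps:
U = -18376386589 (U = -234839*78251 = -18376386589)
U/840111 = -18376386589/840111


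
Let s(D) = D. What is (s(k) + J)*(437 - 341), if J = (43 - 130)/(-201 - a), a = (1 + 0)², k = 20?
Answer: 198096/101 ≈ 1961.3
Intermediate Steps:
a = 1 (a = 1² = 1)
J = 87/202 (J = (43 - 130)/(-201 - 1*1) = -87/(-201 - 1) = -87/(-202) = -87*(-1/202) = 87/202 ≈ 0.43069)
(s(k) + J)*(437 - 341) = (20 + 87/202)*(437 - 341) = (4127/202)*96 = 198096/101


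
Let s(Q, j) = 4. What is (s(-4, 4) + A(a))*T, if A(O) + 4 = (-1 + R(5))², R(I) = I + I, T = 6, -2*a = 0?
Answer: 486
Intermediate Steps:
a = 0 (a = -½*0 = 0)
R(I) = 2*I
A(O) = 77 (A(O) = -4 + (-1 + 2*5)² = -4 + (-1 + 10)² = -4 + 9² = -4 + 81 = 77)
(s(-4, 4) + A(a))*T = (4 + 77)*6 = 81*6 = 486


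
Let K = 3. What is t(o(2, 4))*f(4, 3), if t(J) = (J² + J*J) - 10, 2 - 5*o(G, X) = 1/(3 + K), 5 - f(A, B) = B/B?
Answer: -8758/225 ≈ -38.924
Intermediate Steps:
f(A, B) = 4 (f(A, B) = 5 - B/B = 5 - 1*1 = 5 - 1 = 4)
o(G, X) = 11/30 (o(G, X) = ⅖ - 1/(5*(3 + 3)) = ⅖ - ⅕/6 = ⅖ - ⅕*⅙ = ⅖ - 1/30 = 11/30)
t(J) = -10 + 2*J² (t(J) = (J² + J²) - 10 = 2*J² - 10 = -10 + 2*J²)
t(o(2, 4))*f(4, 3) = (-10 + 2*(11/30)²)*4 = (-10 + 2*(121/900))*4 = (-10 + 121/450)*4 = -4379/450*4 = -8758/225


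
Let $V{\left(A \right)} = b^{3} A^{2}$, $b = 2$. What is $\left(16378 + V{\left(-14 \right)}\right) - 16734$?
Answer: $1212$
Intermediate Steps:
$V{\left(A \right)} = 8 A^{2}$ ($V{\left(A \right)} = 2^{3} A^{2} = 8 A^{2}$)
$\left(16378 + V{\left(-14 \right)}\right) - 16734 = \left(16378 + 8 \left(-14\right)^{2}\right) - 16734 = \left(16378 + 8 \cdot 196\right) - 16734 = \left(16378 + 1568\right) - 16734 = 17946 - 16734 = 1212$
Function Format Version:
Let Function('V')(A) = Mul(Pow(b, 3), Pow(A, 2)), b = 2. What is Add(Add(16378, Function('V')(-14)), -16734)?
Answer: 1212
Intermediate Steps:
Function('V')(A) = Mul(8, Pow(A, 2)) (Function('V')(A) = Mul(Pow(2, 3), Pow(A, 2)) = Mul(8, Pow(A, 2)))
Add(Add(16378, Function('V')(-14)), -16734) = Add(Add(16378, Mul(8, Pow(-14, 2))), -16734) = Add(Add(16378, Mul(8, 196)), -16734) = Add(Add(16378, 1568), -16734) = Add(17946, -16734) = 1212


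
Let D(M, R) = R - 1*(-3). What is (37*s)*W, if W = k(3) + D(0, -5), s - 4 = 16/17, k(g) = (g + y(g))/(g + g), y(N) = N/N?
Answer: -4144/17 ≈ -243.76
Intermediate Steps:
y(N) = 1
D(M, R) = 3 + R (D(M, R) = R + 3 = 3 + R)
k(g) = (1 + g)/(2*g) (k(g) = (g + 1)/(g + g) = (1 + g)/((2*g)) = (1 + g)*(1/(2*g)) = (1 + g)/(2*g))
s = 84/17 (s = 4 + 16/17 = 84/17 ≈ 4.9412)
W = -4/3 (W = (½)*(1 + 3)/3 + (3 - 5) = (½)*(⅓)*4 - 2 = ⅔ - 2 = -4/3 ≈ -1.3333)
(37*s)*W = (37*(84/17))*(-4/3) = (3108/17)*(-4/3) = -4144/17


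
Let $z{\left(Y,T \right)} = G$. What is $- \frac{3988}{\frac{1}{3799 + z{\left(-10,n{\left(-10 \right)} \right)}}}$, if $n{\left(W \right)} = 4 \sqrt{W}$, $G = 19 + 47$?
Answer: $-15413620$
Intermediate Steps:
$G = 66$
$z{\left(Y,T \right)} = 66$
$- \frac{3988}{\frac{1}{3799 + z{\left(-10,n{\left(-10 \right)} \right)}}} = - \frac{3988}{\frac{1}{3799 + 66}} = - \frac{3988}{\frac{1}{3865}} = - 3988 \frac{1}{\frac{1}{3865}} = \left(-3988\right) 3865 = -15413620$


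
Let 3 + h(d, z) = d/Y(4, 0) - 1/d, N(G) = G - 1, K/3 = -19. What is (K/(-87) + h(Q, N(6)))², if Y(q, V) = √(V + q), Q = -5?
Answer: 1814409/84100 ≈ 21.574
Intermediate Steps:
K = -57 (K = 3*(-19) = -57)
N(G) = -1 + G
h(d, z) = -3 + d/2 - 1/d (h(d, z) = -3 + (d/(√(0 + 4)) - 1/d) = -3 + (d/(√4) - 1/d) = -3 + (d/2 - 1/d) = -3 + d/2 - 1/d)
(K/(-87) + h(Q, N(6)))² = (-57/(-87) + (-3 + (½)*(-5) - 1/(-5)))² = (-57*(-1/87) + (-3 - 5/2 - 1*(-⅕)))² = (19/29 + (-3 - 5/2 + ⅕))² = (19/29 - 53/10)² = (-1347/290)² = 1814409/84100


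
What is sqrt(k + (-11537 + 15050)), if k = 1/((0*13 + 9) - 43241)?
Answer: sqrt(410363588530)/10808 ≈ 59.271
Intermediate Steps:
k = -1/43232 (k = 1/((0 + 9) - 43241) = 1/(9 - 43241) = 1/(-43232) = -1/43232 ≈ -2.3131e-5)
sqrt(k + (-11537 + 15050)) = sqrt(-1/43232 + (-11537 + 15050)) = sqrt(-1/43232 + 3513) = sqrt(151874015/43232) = sqrt(410363588530)/10808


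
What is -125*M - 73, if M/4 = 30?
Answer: -15073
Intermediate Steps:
M = 120 (M = 4*30 = 120)
-125*M - 73 = -125*120 - 73 = -15000 - 73 = -15073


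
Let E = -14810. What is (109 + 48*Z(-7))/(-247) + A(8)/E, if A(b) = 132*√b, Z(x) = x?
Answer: 227/247 - 132*√2/7405 ≈ 0.89382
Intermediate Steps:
(109 + 48*Z(-7))/(-247) + A(8)/E = (109 + 48*(-7))/(-247) + (132*√8)/(-14810) = (109 - 336)*(-1/247) + (132*(2*√2))*(-1/14810) = -227*(-1/247) + (264*√2)*(-1/14810) = 227/247 - 132*√2/7405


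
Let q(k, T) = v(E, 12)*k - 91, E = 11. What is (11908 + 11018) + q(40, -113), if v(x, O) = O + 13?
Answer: 23835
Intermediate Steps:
v(x, O) = 13 + O
q(k, T) = -91 + 25*k (q(k, T) = (13 + 12)*k - 91 = 25*k - 91 = -91 + 25*k)
(11908 + 11018) + q(40, -113) = (11908 + 11018) + (-91 + 25*40) = 22926 + (-91 + 1000) = 22926 + 909 = 23835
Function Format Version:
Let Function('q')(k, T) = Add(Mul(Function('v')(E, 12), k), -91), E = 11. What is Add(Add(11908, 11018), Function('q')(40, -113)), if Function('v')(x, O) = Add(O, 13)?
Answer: 23835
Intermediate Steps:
Function('v')(x, O) = Add(13, O)
Function('q')(k, T) = Add(-91, Mul(25, k)) (Function('q')(k, T) = Add(Mul(Add(13, 12), k), -91) = Add(Mul(25, k), -91) = Add(-91, Mul(25, k)))
Add(Add(11908, 11018), Function('q')(40, -113)) = Add(Add(11908, 11018), Add(-91, Mul(25, 40))) = Add(22926, Add(-91, 1000)) = Add(22926, 909) = 23835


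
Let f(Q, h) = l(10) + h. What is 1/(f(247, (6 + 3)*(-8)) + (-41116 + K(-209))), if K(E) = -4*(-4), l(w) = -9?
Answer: -1/41181 ≈ -2.4283e-5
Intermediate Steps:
K(E) = 16
f(Q, h) = -9 + h
1/(f(247, (6 + 3)*(-8)) + (-41116 + K(-209))) = 1/((-9 + (6 + 3)*(-8)) + (-41116 + 16)) = 1/((-9 + 9*(-8)) - 41100) = 1/((-9 - 72) - 41100) = 1/(-81 - 41100) = 1/(-41181) = -1/41181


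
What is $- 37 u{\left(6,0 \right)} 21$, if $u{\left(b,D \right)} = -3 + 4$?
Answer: $-777$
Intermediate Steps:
$u{\left(b,D \right)} = 1$
$- 37 u{\left(6,0 \right)} 21 = \left(-37\right) 1 \cdot 21 = \left(-37\right) 21 = -777$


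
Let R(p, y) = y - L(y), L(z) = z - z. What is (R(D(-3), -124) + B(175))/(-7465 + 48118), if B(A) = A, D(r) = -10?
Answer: 17/13551 ≈ 0.0012545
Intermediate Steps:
L(z) = 0
R(p, y) = y (R(p, y) = y - 1*0 = y + 0 = y)
(R(D(-3), -124) + B(175))/(-7465 + 48118) = (-124 + 175)/(-7465 + 48118) = 51/40653 = 51*(1/40653) = 17/13551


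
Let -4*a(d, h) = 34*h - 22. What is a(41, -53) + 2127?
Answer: 2583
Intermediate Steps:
a(d, h) = 11/2 - 17*h/2 (a(d, h) = -(34*h - 22)/4 = -(-22 + 34*h)/4 = 11/2 - 17*h/2)
a(41, -53) + 2127 = (11/2 - 17/2*(-53)) + 2127 = (11/2 + 901/2) + 2127 = 456 + 2127 = 2583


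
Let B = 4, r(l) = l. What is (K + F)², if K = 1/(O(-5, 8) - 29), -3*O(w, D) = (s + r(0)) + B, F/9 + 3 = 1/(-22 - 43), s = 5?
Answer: 3193719169/4326400 ≈ 738.19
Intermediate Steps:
F = -1764/65 (F = -27 + 9/(-22 - 43) = -27 + 9/(-65) = -27 + 9*(-1/65) = -27 - 9/65 = -1764/65 ≈ -27.138)
O(w, D) = -3 (O(w, D) = -((5 + 0) + 4)/3 = -(5 + 4)/3 = -⅓*9 = -3)
K = -1/32 (K = 1/(-3 - 29) = 1/(-32) = -1/32 ≈ -0.031250)
(K + F)² = (-1/32 - 1764/65)² = (-56513/2080)² = 3193719169/4326400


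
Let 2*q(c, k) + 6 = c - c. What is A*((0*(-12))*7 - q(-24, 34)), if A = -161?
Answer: -483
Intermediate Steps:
q(c, k) = -3 (q(c, k) = -3 + (c - c)/2 = -3 + (½)*0 = -3 + 0 = -3)
A*((0*(-12))*7 - q(-24, 34)) = -161*((0*(-12))*7 - 1*(-3)) = -161*(0*7 + 3) = -161*(0 + 3) = -161*3 = -483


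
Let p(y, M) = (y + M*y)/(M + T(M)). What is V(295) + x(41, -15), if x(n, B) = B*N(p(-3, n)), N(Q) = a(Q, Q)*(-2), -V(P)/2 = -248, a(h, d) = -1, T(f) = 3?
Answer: 466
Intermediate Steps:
V(P) = 496 (V(P) = -2*(-248) = 496)
p(y, M) = (y + M*y)/(3 + M) (p(y, M) = (y + M*y)/(M + 3) = (y + M*y)/(3 + M))
N(Q) = 2 (N(Q) = -1*(-2) = 2)
x(n, B) = 2*B (x(n, B) = B*2 = 2*B)
V(295) + x(41, -15) = 496 + 2*(-15) = 496 - 30 = 466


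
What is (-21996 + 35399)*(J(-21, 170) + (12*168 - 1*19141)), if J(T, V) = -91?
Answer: -230746048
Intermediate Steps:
(-21996 + 35399)*(J(-21, 170) + (12*168 - 1*19141)) = (-21996 + 35399)*(-91 + (12*168 - 1*19141)) = 13403*(-91 + (2016 - 19141)) = 13403*(-91 - 17125) = 13403*(-17216) = -230746048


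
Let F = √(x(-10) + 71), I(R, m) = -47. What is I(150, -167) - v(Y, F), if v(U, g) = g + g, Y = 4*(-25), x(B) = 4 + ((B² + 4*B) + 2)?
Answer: -47 - 2*√137 ≈ -70.409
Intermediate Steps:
x(B) = 6 + B² + 4*B (x(B) = 4 + (2 + B² + 4*B) = 6 + B² + 4*B)
Y = -100
F = √137 (F = √((6 + (-10)² + 4*(-10)) + 71) = √((6 + 100 - 40) + 71) = √(66 + 71) = √137 ≈ 11.705)
v(U, g) = 2*g
I(150, -167) - v(Y, F) = -47 - 2*√137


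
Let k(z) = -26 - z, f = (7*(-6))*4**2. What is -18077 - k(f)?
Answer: -18723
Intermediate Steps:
f = -672 (f = -42*16 = -672)
-18077 - k(f) = -18077 - (-26 - 1*(-672)) = -18077 - (-26 + 672) = -18077 - 1*646 = -18077 - 646 = -18723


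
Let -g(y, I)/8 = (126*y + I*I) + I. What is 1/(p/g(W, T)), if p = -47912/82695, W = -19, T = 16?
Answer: -175478790/5989 ≈ -29300.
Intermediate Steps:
p = -47912/82695 (p = -47912*1/82695 = -47912/82695 ≈ -0.57938)
g(y, I) = -1008*y - 8*I - 8*I**2 (g(y, I) = -8*((126*y + I*I) + I) = -8*((126*y + I**2) + I) = -8*((I**2 + 126*y) + I) = -8*(I + I**2 + 126*y) = -1008*y - 8*I - 8*I**2)
1/(p/g(W, T)) = 1/(-47912/(82695*(-1008*(-19) - 8*16 - 8*16**2))) = 1/(-47912/(82695*(19152 - 128 - 8*256))) = 1/(-47912/(82695*(19152 - 128 - 2048))) = 1/(-47912/82695/16976) = 1/(-47912/82695*1/16976) = 1/(-5989/175478790) = -175478790/5989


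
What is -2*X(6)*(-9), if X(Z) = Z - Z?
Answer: 0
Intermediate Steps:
X(Z) = 0
-2*X(6)*(-9) = -2*0*(-9) = 0*(-9) = 0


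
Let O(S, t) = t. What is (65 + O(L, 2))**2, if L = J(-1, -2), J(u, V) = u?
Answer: 4489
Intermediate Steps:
L = -1
(65 + O(L, 2))**2 = (65 + 2)**2 = 67**2 = 4489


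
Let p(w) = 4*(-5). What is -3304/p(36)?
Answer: 826/5 ≈ 165.20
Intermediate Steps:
p(w) = -20
-3304/p(36) = -3304/(-20) = -3304*(-1/20) = 826/5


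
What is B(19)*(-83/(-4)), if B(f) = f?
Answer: 1577/4 ≈ 394.25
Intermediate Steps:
B(19)*(-83/(-4)) = 19*(-83/(-4)) = 19*(-83*(-¼)) = 19*(83/4) = 1577/4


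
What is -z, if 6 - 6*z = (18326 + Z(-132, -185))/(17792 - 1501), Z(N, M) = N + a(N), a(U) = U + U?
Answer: -3628/4443 ≈ -0.81657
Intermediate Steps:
a(U) = 2*U
Z(N, M) = 3*N (Z(N, M) = N + 2*N = 3*N)
z = 3628/4443 (z = 1 - (18326 + 3*(-132))/(6*(17792 - 1501)) = 1 - (18326 - 396)/(6*16291) = 1 - 8965/(3*16291) = 1 - ⅙*1630/1481 = 1 - 815/4443 = 3628/4443 ≈ 0.81657)
-z = -1*3628/4443 = -3628/4443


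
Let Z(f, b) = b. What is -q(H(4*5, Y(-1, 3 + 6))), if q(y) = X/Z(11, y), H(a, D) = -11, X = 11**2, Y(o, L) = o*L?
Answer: 11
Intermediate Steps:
Y(o, L) = L*o
X = 121
q(y) = 121/y
-q(H(4*5, Y(-1, 3 + 6))) = -121/(-11) = -121*(-1)/11 = -1*(-11) = 11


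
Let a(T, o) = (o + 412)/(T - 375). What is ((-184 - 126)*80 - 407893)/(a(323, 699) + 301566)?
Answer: -22500036/15680321 ≈ -1.4349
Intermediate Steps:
a(T, o) = (412 + o)/(-375 + T)
((-184 - 126)*80 - 407893)/(a(323, 699) + 301566) = ((-184 - 126)*80 - 407893)/((412 + 699)/(-375 + 323) + 301566) = (-310*80 - 407893)/(1111/(-52) + 301566) = (-24800 - 407893)/(-1/52*1111 + 301566) = -432693/(-1111/52 + 301566) = -432693/15680321/52 = -432693*52/15680321 = -22500036/15680321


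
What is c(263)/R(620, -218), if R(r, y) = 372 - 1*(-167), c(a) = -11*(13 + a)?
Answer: -276/49 ≈ -5.6327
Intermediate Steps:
c(a) = -143 - 11*a
R(r, y) = 539 (R(r, y) = 372 + 167 = 539)
c(263)/R(620, -218) = (-143 - 11*263)/539 = (-143 - 2893)*(1/539) = -3036*1/539 = -276/49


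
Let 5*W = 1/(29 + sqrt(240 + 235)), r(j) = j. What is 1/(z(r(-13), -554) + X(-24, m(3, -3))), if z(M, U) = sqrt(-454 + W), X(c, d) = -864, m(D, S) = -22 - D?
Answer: -1/(864 - I*sqrt(830791/1830 + sqrt(19)/366)) ≈ -0.0011567 - 2.8526e-5*I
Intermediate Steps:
W = 1/(5*(29 + 5*sqrt(19))) (W = 1/(5*(29 + sqrt(240 + 235))) = 1/(5*(29 + sqrt(475))) = 1/(5*(29 + 5*sqrt(19))) ≈ 0.0039374)
z(M, U) = sqrt(-830791/1830 - sqrt(19)/366) (z(M, U) = sqrt(-454 + (29/1830 - sqrt(19)/366)) = sqrt(-830791/1830 - sqrt(19)/366))
1/(z(r(-13), -554) + X(-24, m(3, -3))) = 1/(sqrt(-1520347530 - 9150*sqrt(19))/1830 - 864) = 1/(-864 + sqrt(-1520347530 - 9150*sqrt(19))/1830)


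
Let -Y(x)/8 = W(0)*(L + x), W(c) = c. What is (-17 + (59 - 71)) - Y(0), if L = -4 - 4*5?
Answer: -29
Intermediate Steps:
L = -24 (L = -4 - 20 = -24)
Y(x) = 0 (Y(x) = -0*(-24 + x) = -8*0 = 0)
(-17 + (59 - 71)) - Y(0) = (-17 + (59 - 71)) - 1*0 = (-17 - 12) + 0 = -29 + 0 = -29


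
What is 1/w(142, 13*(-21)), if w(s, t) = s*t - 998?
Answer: -1/39764 ≈ -2.5148e-5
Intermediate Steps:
w(s, t) = -998 + s*t
1/w(142, 13*(-21)) = 1/(-998 + 142*(13*(-21))) = 1/(-998 + 142*(-273)) = 1/(-998 - 38766) = 1/(-39764) = -1/39764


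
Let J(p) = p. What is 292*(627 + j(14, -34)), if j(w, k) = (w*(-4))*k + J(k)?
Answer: 729124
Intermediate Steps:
j(w, k) = k - 4*k*w (j(w, k) = (w*(-4))*k + k = (-4*w)*k + k = -4*k*w + k = k - 4*k*w)
292*(627 + j(14, -34)) = 292*(627 - 34*(1 - 4*14)) = 292*(627 - 34*(1 - 56)) = 292*(627 - 34*(-55)) = 292*(627 + 1870) = 292*2497 = 729124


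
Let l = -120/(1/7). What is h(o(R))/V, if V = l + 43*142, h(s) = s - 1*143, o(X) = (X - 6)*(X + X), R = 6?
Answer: -143/5266 ≈ -0.027155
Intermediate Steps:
l = -840 (l = -120/⅐ = -120*7 = -840)
o(X) = 2*X*(-6 + X) (o(X) = (-6 + X)*(2*X) = 2*X*(-6 + X))
h(s) = -143 + s (h(s) = s - 143 = -143 + s)
V = 5266 (V = -840 + 43*142 = -840 + 6106 = 5266)
h(o(R))/V = (-143 + 2*6*(-6 + 6))/5266 = (-143 + 2*6*0)*(1/5266) = (-143 + 0)*(1/5266) = -143*1/5266 = -143/5266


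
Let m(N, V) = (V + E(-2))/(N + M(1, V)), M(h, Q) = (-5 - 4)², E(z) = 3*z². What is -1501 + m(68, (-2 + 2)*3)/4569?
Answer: -340617423/226927 ≈ -1501.0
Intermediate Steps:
M(h, Q) = 81 (M(h, Q) = (-9)² = 81)
m(N, V) = (12 + V)/(81 + N) (m(N, V) = (V + 3*(-2)²)/(N + 81) = (V + 3*4)/(81 + N) = (V + 12)/(81 + N) = (12 + V)/(81 + N))
-1501 + m(68, (-2 + 2)*3)/4569 = -1501 + ((12 + (-2 + 2)*3)/(81 + 68))/4569 = -1501 + ((12 + 0*3)/149)*(1/4569) = -1501 + ((12 + 0)/149)*(1/4569) = -1501 + ((1/149)*12)*(1/4569) = -1501 + (12/149)*(1/4569) = -1501 + 4/226927 = -340617423/226927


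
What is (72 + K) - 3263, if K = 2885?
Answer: -306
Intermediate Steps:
(72 + K) - 3263 = (72 + 2885) - 3263 = 2957 - 3263 = -306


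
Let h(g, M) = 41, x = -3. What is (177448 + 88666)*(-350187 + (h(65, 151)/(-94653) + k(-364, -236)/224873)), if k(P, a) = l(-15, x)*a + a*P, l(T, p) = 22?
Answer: -1983531013386275104640/21284904069 ≈ -9.3190e+10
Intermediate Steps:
k(P, a) = 22*a + P*a (k(P, a) = 22*a + a*P = 22*a + P*a)
(177448 + 88666)*(-350187 + (h(65, 151)/(-94653) + k(-364, -236)/224873)) = (177448 + 88666)*(-350187 + (41/(-94653) - 236*(22 - 364)/224873)) = 266114*(-350187 + (41*(-1/94653) - 236*(-342)*(1/224873))) = 266114*(-350187 + (-41/94653 + 80712*(1/224873))) = 266114*(-350187 + (-41/94653 + 80712/224873)) = 266114*(-350187 + 7630413143/21284904069) = 266114*(-7453689070797760/21284904069) = -1983531013386275104640/21284904069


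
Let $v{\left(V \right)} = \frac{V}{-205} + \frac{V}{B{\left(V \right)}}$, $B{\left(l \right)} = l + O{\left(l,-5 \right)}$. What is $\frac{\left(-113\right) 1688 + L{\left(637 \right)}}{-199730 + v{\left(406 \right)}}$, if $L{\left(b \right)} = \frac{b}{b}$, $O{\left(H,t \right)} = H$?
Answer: $\frac{78204630}{81889907} \approx 0.955$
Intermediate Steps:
$B{\left(l \right)} = 2 l$ ($B{\left(l \right)} = l + l = 2 l$)
$v{\left(V \right)} = \frac{1}{2} - \frac{V}{205}$ ($v{\left(V \right)} = \frac{V}{-205} + \frac{V}{2 V} = V \left(- \frac{1}{205}\right) + V \frac{1}{2 V} = - \frac{V}{205} + \frac{1}{2} = \frac{1}{2} - \frac{V}{205}$)
$L{\left(b \right)} = 1$
$\frac{\left(-113\right) 1688 + L{\left(637 \right)}}{-199730 + v{\left(406 \right)}} = \frac{\left(-113\right) 1688 + 1}{-199730 + \left(\frac{1}{2} - \frac{406}{205}\right)} = \frac{-190744 + 1}{-199730 + \left(\frac{1}{2} - \frac{406}{205}\right)} = - \frac{190743}{-199730 - \frac{607}{410}} = - \frac{190743}{- \frac{81889907}{410}} = \left(-190743\right) \left(- \frac{410}{81889907}\right) = \frac{78204630}{81889907}$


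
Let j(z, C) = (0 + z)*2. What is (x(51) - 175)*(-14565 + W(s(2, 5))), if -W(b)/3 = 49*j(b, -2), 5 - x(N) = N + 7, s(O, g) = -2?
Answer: 3186756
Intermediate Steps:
j(z, C) = 2*z (j(z, C) = z*2 = 2*z)
x(N) = -2 - N (x(N) = 5 - (N + 7) = 5 - (7 + N) = 5 + (-7 - N) = -2 - N)
W(b) = -294*b (W(b) = -147*2*b = -294*b)
(x(51) - 175)*(-14565 + W(s(2, 5))) = ((-2 - 1*51) - 175)*(-14565 - 294*(-2)) = ((-2 - 51) - 175)*(-14565 + 588) = (-53 - 175)*(-13977) = -228*(-13977) = 3186756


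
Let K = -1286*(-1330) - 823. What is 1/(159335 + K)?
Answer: 1/1868892 ≈ 5.3508e-7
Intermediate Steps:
K = 1709557 (K = 1710380 - 823 = 1709557)
1/(159335 + K) = 1/(159335 + 1709557) = 1/1868892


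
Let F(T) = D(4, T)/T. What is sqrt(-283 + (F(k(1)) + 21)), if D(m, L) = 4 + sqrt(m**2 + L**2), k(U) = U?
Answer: sqrt(-258 + sqrt(17)) ≈ 15.934*I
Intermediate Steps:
D(m, L) = 4 + sqrt(L**2 + m**2)
F(T) = (4 + sqrt(16 + T**2))/T (F(T) = (4 + sqrt(T**2 + 4**2))/T = (4 + sqrt(T**2 + 16))/T = (4 + sqrt(16 + T**2))/T)
sqrt(-283 + (F(k(1)) + 21)) = sqrt(-283 + ((4 + sqrt(16 + 1**2))/1 + 21)) = sqrt(-283 + (1*(4 + sqrt(16 + 1)) + 21)) = sqrt(-283 + (1*(4 + sqrt(17)) + 21)) = sqrt(-283 + ((4 + sqrt(17)) + 21)) = sqrt(-283 + (25 + sqrt(17))) = sqrt(-258 + sqrt(17))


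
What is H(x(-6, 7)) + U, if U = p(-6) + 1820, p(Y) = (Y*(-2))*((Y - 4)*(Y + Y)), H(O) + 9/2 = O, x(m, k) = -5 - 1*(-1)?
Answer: 6503/2 ≈ 3251.5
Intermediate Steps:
x(m, k) = -4 (x(m, k) = -5 + 1 = -4)
H(O) = -9/2 + O
p(Y) = -4*Y²*(-4 + Y) (p(Y) = (-2*Y)*((-4 + Y)*(2*Y)) = (-2*Y)*(2*Y*(-4 + Y)) = -4*Y²*(-4 + Y))
U = 3260 (U = 4*(-6)²*(4 - 1*(-6)) + 1820 = 4*36*(4 + 6) + 1820 = 4*36*10 + 1820 = 1440 + 1820 = 3260)
H(x(-6, 7)) + U = (-9/2 - 4) + 3260 = -17/2 + 3260 = 6503/2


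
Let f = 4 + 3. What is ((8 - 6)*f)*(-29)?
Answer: -406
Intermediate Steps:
f = 7
((8 - 6)*f)*(-29) = ((8 - 6)*7)*(-29) = (2*7)*(-29) = 14*(-29) = -406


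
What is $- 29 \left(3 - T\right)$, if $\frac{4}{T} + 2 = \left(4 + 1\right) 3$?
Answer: $- \frac{1015}{13} \approx -78.077$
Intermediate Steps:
$T = \frac{4}{13}$ ($T = \frac{4}{-2 + \left(4 + 1\right) 3} = \frac{4}{-2 + 5 \cdot 3} = \frac{4}{-2 + 15} = \frac{4}{13} \approx 0.30769$)
$- 29 \left(3 - T\right) = - 29 \left(3 - \frac{4}{13}\right) = \left(-29\right) \frac{35}{13} = - \frac{1015}{13}$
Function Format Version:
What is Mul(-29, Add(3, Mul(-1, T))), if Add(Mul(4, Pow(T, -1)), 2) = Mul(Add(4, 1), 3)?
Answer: Rational(-1015, 13) ≈ -78.077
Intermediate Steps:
T = Rational(4, 13) (T = Mul(4, Pow(Add(-2, Mul(Add(4, 1), 3)), -1)) = Mul(4, Pow(Add(-2, Mul(5, 3)), -1)) = Mul(4, Pow(Add(-2, 15), -1)) = Mul(4, Pow(13, -1)) = Mul(4, Rational(1, 13)) = Rational(4, 13) ≈ 0.30769)
Mul(-29, Add(3, Mul(-1, T))) = Mul(-29, Add(3, Mul(-1, Rational(4, 13)))) = Mul(-29, Add(3, Rational(-4, 13))) = Mul(-29, Rational(35, 13)) = Rational(-1015, 13)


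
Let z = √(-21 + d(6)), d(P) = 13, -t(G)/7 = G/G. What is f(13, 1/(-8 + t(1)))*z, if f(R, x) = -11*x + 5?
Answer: 172*I*√2/15 ≈ 16.216*I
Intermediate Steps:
t(G) = -7 (t(G) = -7*G/G = -7*1 = -7)
z = 2*I*√2 (z = √(-21 + 13) = √(-8) = 2*I*√2 ≈ 2.8284*I)
f(R, x) = 5 - 11*x
f(13, 1/(-8 + t(1)))*z = (5 - 11/(-8 - 7))*(2*I*√2) = (5 - 11/(-15))*(2*I*√2) = (5 - 11*(-1/15))*(2*I*√2) = (5 + 11/15)*(2*I*√2) = 86*(2*I*√2)/15 = 172*I*√2/15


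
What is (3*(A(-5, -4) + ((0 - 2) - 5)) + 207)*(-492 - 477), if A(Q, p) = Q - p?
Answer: -177327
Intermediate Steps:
(3*(A(-5, -4) + ((0 - 2) - 5)) + 207)*(-492 - 477) = (3*((-5 - 1*(-4)) + ((0 - 2) - 5)) + 207)*(-492 - 477) = (3*((-5 + 4) + (-2 - 5)) + 207)*(-969) = (3*(-1 - 7) + 207)*(-969) = (3*(-8) + 207)*(-969) = (-24 + 207)*(-969) = 183*(-969) = -177327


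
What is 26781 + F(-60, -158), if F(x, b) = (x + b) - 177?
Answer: 26386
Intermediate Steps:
F(x, b) = -177 + b + x (F(x, b) = (b + x) - 177 = -177 + b + x)
26781 + F(-60, -158) = 26781 + (-177 - 158 - 60) = 26781 - 395 = 26386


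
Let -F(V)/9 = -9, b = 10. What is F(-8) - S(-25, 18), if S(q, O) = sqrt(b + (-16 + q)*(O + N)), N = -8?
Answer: 81 - 20*I ≈ 81.0 - 20.0*I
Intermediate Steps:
F(V) = 81 (F(V) = -9*(-9) = 81)
S(q, O) = sqrt(10 + (-16 + q)*(-8 + O)) (S(q, O) = sqrt(10 + (-16 + q)*(O - 8)) = sqrt(10 + (-16 + q)*(-8 + O)))
F(-8) - S(-25, 18) = 81 - sqrt(138 - 16*18 - 8*(-25) + 18*(-25)) = 81 - sqrt(138 - 288 + 200 - 450) = 81 - sqrt(-400) = 81 - 20*I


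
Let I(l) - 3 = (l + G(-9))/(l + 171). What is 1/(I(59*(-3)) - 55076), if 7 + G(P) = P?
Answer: -6/330245 ≈ -1.8168e-5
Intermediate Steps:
G(P) = -7 + P
I(l) = 3 + (-16 + l)/(171 + l) (I(l) = 3 + (l + (-7 - 9))/(l + 171) = 3 + (l - 16)/(171 + l) = 3 + (-16 + l)/(171 + l))
1/(I(59*(-3)) - 55076) = 1/((497 + 4*(59*(-3)))/(171 + 59*(-3)) - 55076) = 1/((497 + 4*(-177))/(171 - 177) - 55076) = 1/((497 - 708)/(-6) - 55076) = 1/(-⅙*(-211) - 55076) = 1/(211/6 - 55076) = 1/(-330245/6) = -6/330245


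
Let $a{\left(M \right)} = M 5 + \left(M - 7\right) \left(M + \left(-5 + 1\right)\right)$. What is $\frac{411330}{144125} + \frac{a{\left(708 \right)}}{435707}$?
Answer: $\frac{50171165362}{12559254275} \approx 3.9948$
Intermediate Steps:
$a{\left(M \right)} = 5 M + \left(-7 + M\right) \left(-4 + M\right)$ ($a{\left(M \right)} = 5 M + \left(-7 + M\right) \left(M - 4\right) = 5 M + \left(-7 + M\right) \left(-4 + M\right)$)
$\frac{411330}{144125} + \frac{a{\left(708 \right)}}{435707} = \frac{411330}{144125} + \frac{28 + 708^{2} - 4248}{435707} = 411330 \cdot \frac{1}{144125} + \left(28 + 501264 - 4248\right) \frac{1}{435707} = \frac{82266}{28825} + 497044 \cdot \frac{1}{435707} = \frac{82266}{28825} + \frac{497044}{435707} = \frac{50171165362}{12559254275}$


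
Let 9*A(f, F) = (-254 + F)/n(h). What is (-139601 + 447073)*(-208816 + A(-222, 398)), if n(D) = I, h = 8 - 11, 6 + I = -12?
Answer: -577848118144/9 ≈ -6.4205e+10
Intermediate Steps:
I = -18 (I = -6 - 12 = -18)
h = -3
n(D) = -18
A(f, F) = 127/81 - F/162 (A(f, F) = ((-254 + F)/(-18))/9 = ((-254 + F)*(-1/18))/9 = (127/9 - F/18)/9 = 127/81 - F/162)
(-139601 + 447073)*(-208816 + A(-222, 398)) = (-139601 + 447073)*(-208816 + (127/81 - 1/162*398)) = 307472*(-208816 + (127/81 - 199/81)) = 307472*(-208816 - 8/9) = 307472*(-1879352/9) = -577848118144/9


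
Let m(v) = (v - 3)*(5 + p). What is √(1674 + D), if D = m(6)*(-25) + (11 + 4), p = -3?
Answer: 9*√19 ≈ 39.230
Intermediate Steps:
m(v) = -6 + 2*v (m(v) = (v - 3)*(5 - 3) = (-3 + v)*2 = -6 + 2*v)
D = -135 (D = (-6 + 2*6)*(-25) + (11 + 4) = (-6 + 12)*(-25) + 15 = 6*(-25) + 15 = -150 + 15 = -135)
√(1674 + D) = √(1674 - 135) = √1539 = 9*√19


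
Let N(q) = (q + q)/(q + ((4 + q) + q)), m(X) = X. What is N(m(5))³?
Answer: 1000/6859 ≈ 0.14579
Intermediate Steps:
N(q) = 2*q/(4 + 3*q) (N(q) = (2*q)/(q + (4 + 2*q)) = (2*q)/(4 + 3*q) = 2*q/(4 + 3*q))
N(m(5))³ = (2*5/(4 + 3*5))³ = (2*5/(4 + 15))³ = (2*5/19)³ = (2*5*(1/19))³ = (10/19)³ = 1000/6859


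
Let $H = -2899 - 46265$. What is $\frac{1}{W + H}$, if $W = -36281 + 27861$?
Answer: $- \frac{1}{57584} \approx -1.7366 \cdot 10^{-5}$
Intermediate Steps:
$W = -8420$
$H = -49164$ ($H = -2899 - 46265 = -49164$)
$\frac{1}{W + H} = \frac{1}{-8420 - 49164} = \frac{1}{-57584} = - \frac{1}{57584}$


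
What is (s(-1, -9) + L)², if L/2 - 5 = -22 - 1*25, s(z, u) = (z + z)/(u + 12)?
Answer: 64516/9 ≈ 7168.4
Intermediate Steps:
s(z, u) = 2*z/(12 + u) (s(z, u) = (2*z)/(12 + u) = 2*z/(12 + u))
L = -84 (L = 10 + 2*(-22 - 1*25) = 10 + 2*(-22 - 25) = 10 + 2*(-47) = 10 - 94 = -84)
(s(-1, -9) + L)² = (2*(-1)/(12 - 9) - 84)² = (2*(-1)/3 - 84)² = (2*(-1)*(⅓) - 84)² = (-⅔ - 84)² = (-254/3)² = 64516/9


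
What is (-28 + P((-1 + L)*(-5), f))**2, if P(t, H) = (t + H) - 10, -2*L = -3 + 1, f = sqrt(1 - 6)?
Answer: (-38 + I*sqrt(5))**2 ≈ 1439.0 - 169.94*I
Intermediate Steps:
f = I*sqrt(5) (f = sqrt(-5) = I*sqrt(5) ≈ 2.2361*I)
L = 1 (L = -(-3 + 1)/2 = -1/2*(-2) = 1)
P(t, H) = -10 + H + t (P(t, H) = (H + t) - 10 = -10 + H + t)
(-28 + P((-1 + L)*(-5), f))**2 = (-28 + (-10 + I*sqrt(5) + (-1 + 1)*(-5)))**2 = (-28 + (-10 + I*sqrt(5) + 0*(-5)))**2 = (-28 + (-10 + I*sqrt(5) + 0))**2 = (-28 + (-10 + I*sqrt(5)))**2 = (-38 + I*sqrt(5))**2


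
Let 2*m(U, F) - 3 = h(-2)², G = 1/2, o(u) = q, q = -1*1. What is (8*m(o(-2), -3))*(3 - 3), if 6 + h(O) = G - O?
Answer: 0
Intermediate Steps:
q = -1
o(u) = -1
G = ½ ≈ 0.50000
h(O) = -11/2 - O (h(O) = -6 + (½ - O) = -11/2 - O)
m(U, F) = 61/8 (m(U, F) = 3/2 + (-11/2 - 1*(-2))²/2 = 3/2 + (-11/2 + 2)²/2 = 3/2 + (-7/2)²/2 = 3/2 + (½)*(49/4) = 3/2 + 49/8 = 61/8)
(8*m(o(-2), -3))*(3 - 3) = (8*(61/8))*(3 - 3) = 61*0 = 0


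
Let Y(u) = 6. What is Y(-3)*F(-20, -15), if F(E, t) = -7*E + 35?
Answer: 1050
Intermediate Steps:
F(E, t) = 35 - 7*E
Y(-3)*F(-20, -15) = 6*(35 - 7*(-20)) = 6*(35 + 140) = 6*175 = 1050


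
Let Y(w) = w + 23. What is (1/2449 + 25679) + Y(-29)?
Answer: 62873178/2449 ≈ 25673.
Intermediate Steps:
Y(w) = 23 + w
(1/2449 + 25679) + Y(-29) = (1/2449 + 25679) + (23 - 29) = (1/2449 + 25679) - 6 = 62887872/2449 - 6 = 62873178/2449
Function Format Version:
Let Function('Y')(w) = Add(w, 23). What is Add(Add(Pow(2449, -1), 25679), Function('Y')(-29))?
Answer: Rational(62873178, 2449) ≈ 25673.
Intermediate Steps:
Function('Y')(w) = Add(23, w)
Add(Add(Pow(2449, -1), 25679), Function('Y')(-29)) = Add(Add(Pow(2449, -1), 25679), Add(23, -29)) = Add(Add(Rational(1, 2449), 25679), -6) = Add(Rational(62887872, 2449), -6) = Rational(62873178, 2449)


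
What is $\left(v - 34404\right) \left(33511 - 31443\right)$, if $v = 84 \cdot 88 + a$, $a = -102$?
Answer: $-56071752$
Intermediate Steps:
$v = 7290$ ($v = 84 \cdot 88 - 102 = 7392 - 102 = 7290$)
$\left(v - 34404\right) \left(33511 - 31443\right) = \left(7290 - 34404\right) \left(33511 - 31443\right) = \left(-27114\right) 2068 = -56071752$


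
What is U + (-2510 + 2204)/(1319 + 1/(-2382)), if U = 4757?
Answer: 14945084857/3141857 ≈ 4756.8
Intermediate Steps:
U + (-2510 + 2204)/(1319 + 1/(-2382)) = 4757 + (-2510 + 2204)/(1319 + 1/(-2382)) = 4757 - 306/(1319 - 1/2382) = 4757 - 306/3141857/2382 = 4757 - 306*2382/3141857 = 4757 - 728892/3141857 = 14945084857/3141857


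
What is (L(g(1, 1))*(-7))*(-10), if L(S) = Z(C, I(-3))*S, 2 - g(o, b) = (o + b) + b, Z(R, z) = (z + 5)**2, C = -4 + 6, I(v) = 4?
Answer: -5670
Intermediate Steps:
C = 2
Z(R, z) = (5 + z)**2
g(o, b) = 2 - o - 2*b (g(o, b) = 2 - ((o + b) + b) = 2 - ((b + o) + b) = 2 - (o + 2*b) = 2 + (-o - 2*b) = 2 - o - 2*b)
L(S) = 81*S (L(S) = (5 + 4)**2*S = 9**2*S = 81*S)
(L(g(1, 1))*(-7))*(-10) = ((81*(2 - 1*1 - 2*1))*(-7))*(-10) = ((81*(2 - 1 - 2))*(-7))*(-10) = ((81*(-1))*(-7))*(-10) = -81*(-7)*(-10) = 567*(-10) = -5670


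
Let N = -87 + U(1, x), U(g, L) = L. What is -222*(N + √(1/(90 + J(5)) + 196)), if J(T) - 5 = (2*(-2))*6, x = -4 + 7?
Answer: 18648 - 222*√988107/71 ≈ 15540.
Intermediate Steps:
x = 3
J(T) = -19 (J(T) = 5 + (2*(-2))*6 = 5 - 4*6 = 5 - 24 = -19)
N = -84 (N = -87 + 3 = -84)
-222*(N + √(1/(90 + J(5)) + 196)) = -222*(-84 + √(1/(90 - 19) + 196)) = -222*(-84 + √(1/71 + 196)) = -222*(-84 + √(13917/71)) = -222*(-84 + √988107/71) = 18648 - 222*√988107/71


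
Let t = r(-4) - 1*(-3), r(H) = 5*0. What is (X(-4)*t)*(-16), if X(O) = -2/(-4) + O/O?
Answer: -72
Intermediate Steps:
r(H) = 0
t = 3 (t = 0 - 1*(-3) = 0 + 3 = 3)
X(O) = 3/2 (X(O) = -2*(-¼) + 1 = ½ + 1 = 3/2)
(X(-4)*t)*(-16) = ((3/2)*3)*(-16) = (9/2)*(-16) = -72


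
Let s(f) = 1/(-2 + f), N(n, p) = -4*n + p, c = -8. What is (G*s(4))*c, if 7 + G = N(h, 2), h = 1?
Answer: 36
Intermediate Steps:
N(n, p) = p - 4*n
G = -9 (G = -7 + (2 - 4*1) = -7 + (2 - 4) = -7 - 2 = -9)
(G*s(4))*c = -9/(-2 + 4)*(-8) = -9/2*(-8) = 36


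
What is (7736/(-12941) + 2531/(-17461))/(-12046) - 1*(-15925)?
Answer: 43347020488804517/2721947900846 ≈ 15925.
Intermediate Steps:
(7736/(-12941) + 2531/(-17461))/(-12046) - 1*(-15925) = (7736*(-1/12941) + 2531*(-1/17461))*(-1/12046) + 15925 = (-7736/12941 - 2531/17461)*(-1/12046) + 15925 = -167831967/225962801*(-1/12046) + 15925 = 167831967/2721947900846 + 15925 = 43347020488804517/2721947900846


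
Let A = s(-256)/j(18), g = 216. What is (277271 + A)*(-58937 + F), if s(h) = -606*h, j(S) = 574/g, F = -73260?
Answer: -12734730678605/287 ≈ -4.4372e+10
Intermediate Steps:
j(S) = 287/108 (j(S) = 574/216 = 574*(1/216) = 287/108)
A = 16754688/287 (A = (-606*(-256))/(287/108) = 155136*(108/287) = 16754688/287 ≈ 58379.)
(277271 + A)*(-58937 + F) = (277271 + 16754688/287)*(-58937 - 73260) = (96331465/287)*(-132197) = -12734730678605/287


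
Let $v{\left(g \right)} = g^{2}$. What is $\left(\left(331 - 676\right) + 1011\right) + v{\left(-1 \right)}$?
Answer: $667$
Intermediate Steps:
$\left(\left(331 - 676\right) + 1011\right) + v{\left(-1 \right)} = \left(\left(331 - 676\right) + 1011\right) + \left(-1\right)^{2} = \left(-345 + 1011\right) + 1 = 666 + 1 = 667$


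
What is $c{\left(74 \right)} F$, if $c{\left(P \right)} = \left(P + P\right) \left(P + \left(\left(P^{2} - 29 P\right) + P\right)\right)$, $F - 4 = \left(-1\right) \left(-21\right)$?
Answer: $12868600$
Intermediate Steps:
$F = 25$ ($F = 4 - -21 = 4 + 21 = 25$)
$c{\left(P \right)} = 2 P \left(P^{2} - 27 P\right)$ ($c{\left(P \right)} = 2 P \left(P + \left(P^{2} - 28 P\right)\right) = 2 P \left(P^{2} - 27 P\right)$)
$c{\left(74 \right)} F = 2 \cdot 74^{2} \left(-27 + 74\right) 25 = 2 \cdot 5476 \cdot 47 \cdot 25 = 514744 \cdot 25 = 12868600$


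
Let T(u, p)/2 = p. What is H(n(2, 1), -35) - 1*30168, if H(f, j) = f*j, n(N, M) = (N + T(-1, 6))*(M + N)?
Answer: -31638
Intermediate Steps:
T(u, p) = 2*p
n(N, M) = (12 + N)*(M + N) (n(N, M) = (N + 2*6)*(M + N) = (N + 12)*(M + N) = (12 + N)*(M + N))
H(n(2, 1), -35) - 1*30168 = (2² + 12*1 + 12*2 + 1*2)*(-35) - 1*30168 = (4 + 12 + 24 + 2)*(-35) - 30168 = 42*(-35) - 30168 = -1470 - 30168 = -31638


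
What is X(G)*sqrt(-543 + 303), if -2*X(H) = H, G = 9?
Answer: -18*I*sqrt(15) ≈ -69.714*I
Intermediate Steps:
X(H) = -H/2
X(G)*sqrt(-543 + 303) = (-1/2*9)*sqrt(-543 + 303) = -18*I*sqrt(15)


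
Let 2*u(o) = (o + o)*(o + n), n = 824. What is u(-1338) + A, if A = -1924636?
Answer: -1236904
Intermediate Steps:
u(o) = o*(824 + o) (u(o) = ((o + o)*(o + 824))/2 = ((2*o)*(824 + o))/2 = (2*o*(824 + o))/2 = o*(824 + o))
u(-1338) + A = -1338*(824 - 1338) - 1924636 = -1338*(-514) - 1924636 = 687732 - 1924636 = -1236904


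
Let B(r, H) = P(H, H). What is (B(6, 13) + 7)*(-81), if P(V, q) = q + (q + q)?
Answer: -3726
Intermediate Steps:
P(V, q) = 3*q (P(V, q) = q + 2*q = 3*q)
B(r, H) = 3*H
(B(6, 13) + 7)*(-81) = (3*13 + 7)*(-81) = (39 + 7)*(-81) = 46*(-81) = -3726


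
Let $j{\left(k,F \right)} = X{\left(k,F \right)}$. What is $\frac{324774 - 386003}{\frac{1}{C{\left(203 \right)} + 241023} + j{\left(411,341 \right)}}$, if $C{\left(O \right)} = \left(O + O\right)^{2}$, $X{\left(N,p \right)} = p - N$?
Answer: $\frac{24850340711}{28410129} \approx 874.7$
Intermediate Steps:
$j{\left(k,F \right)} = F - k$
$C{\left(O \right)} = 4 O^{2}$ ($C{\left(O \right)} = \left(2 O\right)^{2} = 4 O^{2}$)
$\frac{324774 - 386003}{\frac{1}{C{\left(203 \right)} + 241023} + j{\left(411,341 \right)}} = \frac{324774 - 386003}{\frac{1}{4 \cdot 203^{2} + 241023} + \left(341 - 411\right)} = - \frac{61229}{\frac{1}{4 \cdot 41209 + 241023} + \left(341 - 411\right)} = - \frac{61229}{\frac{1}{164836 + 241023} - 70} = - \frac{61229}{\frac{1}{405859} - 70} = - \frac{61229}{- \frac{28410129}{405859}} = \left(-61229\right) \left(- \frac{405859}{28410129}\right) = \frac{24850340711}{28410129}$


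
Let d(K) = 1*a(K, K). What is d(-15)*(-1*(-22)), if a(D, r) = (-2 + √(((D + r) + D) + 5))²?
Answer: 88*(1 - I*√10)² ≈ -792.0 - 556.56*I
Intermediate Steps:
a(D, r) = (-2 + √(5 + r + 2*D))² (a(D, r) = (-2 + √((r + 2*D) + 5))² = (-2 + √(5 + r + 2*D))²)
d(K) = (-2 + √(5 + 3*K))² (d(K) = 1*(-2 + √(5 + K + 2*K))² = 1*(-2 + √(5 + 3*K))² = (-2 + √(5 + 3*K))²)
d(-15)*(-1*(-22)) = (-2 + √(5 + 3*(-15)))²*(-1*(-22)) = (-2 + √(5 - 45))²*22 = (-2 + √(-40))²*22 = (-2 + 2*I*√10)²*22 = 22*(-2 + 2*I*√10)²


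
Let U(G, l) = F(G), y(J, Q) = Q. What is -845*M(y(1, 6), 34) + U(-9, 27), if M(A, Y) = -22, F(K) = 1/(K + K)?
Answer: 334619/18 ≈ 18590.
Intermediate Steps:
F(K) = 1/(2*K)
U(G, l) = 1/(2*G)
-845*M(y(1, 6), 34) + U(-9, 27) = -845*(-22) + (1/2)/(-9) = 18590 + (1/2)*(-1/9) = 18590 - 1/18 = 334619/18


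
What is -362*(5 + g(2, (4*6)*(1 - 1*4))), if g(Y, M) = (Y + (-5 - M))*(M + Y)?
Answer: 1746650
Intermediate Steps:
g(Y, M) = (M + Y)*(-5 + Y - M) (g(Y, M) = (-5 + Y - M)*(M + Y) = (M + Y)*(-5 + Y - M))
-362*(5 + g(2, (4*6)*(1 - 1*4))) = -362*(5 + (2**2 - ((4*6)*(1 - 1*4))**2 - 5*4*6*(1 - 1*4) - 5*2)) = -362*(5 + (4 - (24*(1 - 4))**2 - 120*(1 - 4) - 10)) = -362*(5 + (4 - (24*(-3))**2 - 120*(-3) - 10)) = -362*(5 + (4 - 1*(-72)**2 - 5*(-72) - 10)) = -362*(5 + (4 - 1*5184 + 360 - 10)) = -362*(5 + (4 - 5184 + 360 - 10)) = -362*(5 - 4830) = -362*(-4825) = 1746650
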